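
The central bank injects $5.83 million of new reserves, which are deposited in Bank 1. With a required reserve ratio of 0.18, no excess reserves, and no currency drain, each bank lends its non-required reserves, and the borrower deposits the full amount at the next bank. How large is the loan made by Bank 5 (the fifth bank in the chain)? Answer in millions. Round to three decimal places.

Each bank lends a fraction (1 − rr) = 0.8200 of the deposit it receives, so Bank 5 receives 5.83·0.8200^4 and lends 5.83·0.8200^5 ≈ 2.1614 million.

$2.161 million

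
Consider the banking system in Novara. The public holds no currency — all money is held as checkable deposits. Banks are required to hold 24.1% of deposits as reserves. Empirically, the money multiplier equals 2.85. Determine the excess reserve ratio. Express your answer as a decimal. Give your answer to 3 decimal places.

Using m = 2.85. Since m = (1 + c)/(c + rr + e), the denominator satisfies c + rr + e = (1 + c)/m = (1 + 0) / 2.85 ≈ 0.350877.
With c = 0 and rr = 0.241, the excess reserve ratio is 0.350877 − 0 − 0.241 = 0.109877.

0.110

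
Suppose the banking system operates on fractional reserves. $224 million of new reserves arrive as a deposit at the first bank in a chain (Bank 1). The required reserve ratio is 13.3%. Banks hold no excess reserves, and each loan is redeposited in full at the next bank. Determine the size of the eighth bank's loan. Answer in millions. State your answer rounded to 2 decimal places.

$71.52 million

Each bank lends a fraction (1 − rr) = 0.8670 of the deposit it receives, so Bank 8 receives 224·0.8670^7 and lends 224·0.8670^8 ≈ 71.5156 million.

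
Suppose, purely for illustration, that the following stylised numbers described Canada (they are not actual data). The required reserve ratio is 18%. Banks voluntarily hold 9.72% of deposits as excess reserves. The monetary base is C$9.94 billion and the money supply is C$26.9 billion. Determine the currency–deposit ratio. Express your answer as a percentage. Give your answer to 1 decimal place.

14.6%

Using m = M/MB = 26.9/9.94 ≈ 2.706237. From m = (1 + c)/(c + rr + e), rearranging gives 1 + c = m·(c + rr + e), so c·(1 − m) = m·(rr + e) − 1.
Hence c = [m·(rr + e) − 1]/(1 − m) = [2.706237 × (0.18 + 0.0972) − 1] / (1 − 2.706237) ≈ 0.146422.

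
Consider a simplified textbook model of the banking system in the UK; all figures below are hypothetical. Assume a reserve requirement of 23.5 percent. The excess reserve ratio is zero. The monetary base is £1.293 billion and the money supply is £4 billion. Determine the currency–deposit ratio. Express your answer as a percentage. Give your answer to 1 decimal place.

13.0%

Using m = M/MB = 4/1.293 ≈ 3.093581. From m = (1 + c)/(c + rr + e), rearranging gives 1 + c = m·(c + rr + e), so c·(1 − m) = m·(rr + e) − 1.
Hence c = [m·(rr + e) − 1]/(1 − m) = [3.093581 × (0.235 + 0) − 1] / (1 − 3.093581) ≈ 0.130403.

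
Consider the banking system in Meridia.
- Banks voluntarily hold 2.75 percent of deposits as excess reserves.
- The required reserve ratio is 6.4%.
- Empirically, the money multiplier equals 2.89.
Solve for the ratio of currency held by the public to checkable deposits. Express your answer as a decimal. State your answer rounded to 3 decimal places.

Using m = 2.89. From m = (1 + c)/(c + rr + e), rearranging gives 1 + c = m·(c + rr + e), so c·(1 − m) = m·(rr + e) − 1.
Hence c = [m·(rr + e) − 1]/(1 − m) = [2.89 × (0.064 + 0.0275) − 1] / (1 − 2.89) ≈ 0.389188.

0.389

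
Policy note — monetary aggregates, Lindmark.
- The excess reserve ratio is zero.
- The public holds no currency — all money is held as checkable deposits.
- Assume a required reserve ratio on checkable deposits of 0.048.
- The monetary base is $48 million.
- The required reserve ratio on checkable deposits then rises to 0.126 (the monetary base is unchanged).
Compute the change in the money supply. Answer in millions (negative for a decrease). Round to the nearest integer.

Initially m₁ = 1 / (0.048) ≈ 20.8333, so M₁ = 20.8333 × 48 = 999.9984 million.
After the change m₂ = 1 / (0.126) ≈ 7.9365, so M₂ = 7.9365 × 48 = 380.952 million.
ΔM = M₂ − M₁ = 380.952 − 999.9984 = -619.0464 million.

-619 million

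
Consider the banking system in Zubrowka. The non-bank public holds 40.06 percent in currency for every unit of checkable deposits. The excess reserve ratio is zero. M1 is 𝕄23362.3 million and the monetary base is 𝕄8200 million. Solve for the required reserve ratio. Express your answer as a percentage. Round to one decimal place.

9.1%

Using m = M/MB = 23362.3/8200 ≈ 2.849061. Since m = (1 + c)/(c + rr + e), the denominator satisfies c + rr + e = (1 + c)/m = (1 + 0.4006) / 2.849061 ≈ 0.491601.
With c = 0.4006 and e = 0, the required reserve ratio is 0.491601 − 0.4006 − 0 = 0.091001.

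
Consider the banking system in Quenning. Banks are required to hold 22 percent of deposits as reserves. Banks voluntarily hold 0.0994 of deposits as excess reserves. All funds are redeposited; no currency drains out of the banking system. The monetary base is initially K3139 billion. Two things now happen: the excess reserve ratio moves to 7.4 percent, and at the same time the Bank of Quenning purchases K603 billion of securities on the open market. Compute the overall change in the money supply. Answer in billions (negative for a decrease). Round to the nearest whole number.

Before: m₁ = 1 / (0.22 + 0.0994) ≈ 3.13087, MB₁ = 3139, so M₁ = 3.13087 × 3139 ≈ 9827.8009 billion.
After: m₂ = 1 / (0.22 + 0.074) ≈ 3.40136, MB₂ = 3139 + 603 = 3742, so M₂ = 3.40136 × 3742 ≈ 12727.8891 billion.
ΔM = M₂ − M₁ = 12727.8891 − 9827.8009 = 2900.0882 billion.

K2900 billion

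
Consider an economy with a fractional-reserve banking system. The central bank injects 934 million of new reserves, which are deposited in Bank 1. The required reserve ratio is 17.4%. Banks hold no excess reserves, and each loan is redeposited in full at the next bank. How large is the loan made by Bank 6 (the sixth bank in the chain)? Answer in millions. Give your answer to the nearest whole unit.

297 million

Each bank lends a fraction (1 − rr) = 0.8260 of the deposit it receives, so Bank 6 receives 934·0.8260^5 and lends 934·0.8260^6 ≈ 296.6383 million.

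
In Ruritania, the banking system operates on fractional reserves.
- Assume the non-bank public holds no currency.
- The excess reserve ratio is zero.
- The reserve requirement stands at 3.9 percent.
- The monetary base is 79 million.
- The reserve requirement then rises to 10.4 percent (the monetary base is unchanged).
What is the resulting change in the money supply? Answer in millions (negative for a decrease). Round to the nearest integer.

-1266 million

Initially m₁ = 1 / (0.039) ≈ 25.6410, so M₁ = 25.6410 × 79 = 2025.639 million.
After the change m₂ = 1 / (0.104) ≈ 9.6154, so M₂ = 9.6154 × 79 = 759.6166 million.
ΔM = M₂ − M₁ = 759.6166 − 2025.639 = -1266.0224 million.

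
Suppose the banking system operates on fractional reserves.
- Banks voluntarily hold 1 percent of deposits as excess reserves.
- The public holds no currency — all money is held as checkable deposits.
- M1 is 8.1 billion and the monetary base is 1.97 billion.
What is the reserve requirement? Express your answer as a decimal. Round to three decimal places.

Using m = M/MB = 8.1/1.97 ≈ 4.111675. Since m = (1 + c)/(c + rr + e), the denominator satisfies c + rr + e = (1 + c)/m = (1 + 0) / 4.111675 ≈ 0.243210.
With c = 0 and e = 0.01, the reserve requirement is 0.243210 − 0 − 0.01 = 0.23321.

0.233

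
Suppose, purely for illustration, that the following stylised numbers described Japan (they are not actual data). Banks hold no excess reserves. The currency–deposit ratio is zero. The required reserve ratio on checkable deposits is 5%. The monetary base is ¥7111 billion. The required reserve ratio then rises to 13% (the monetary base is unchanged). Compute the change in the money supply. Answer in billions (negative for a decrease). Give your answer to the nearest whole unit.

-87520 billion

Initially m₁ = 1 / (0.05) = 20, so M₁ = 20 × 7111 = 142220 billion.
After the change m₂ = 1 / (0.13) ≈ 7.69231, so M₂ = 7.69231 × 7111 ≈ 54700.0164 billion.
ΔM = M₂ − M₁ = 54700.0164 − 142220 = -87519.9836 billion.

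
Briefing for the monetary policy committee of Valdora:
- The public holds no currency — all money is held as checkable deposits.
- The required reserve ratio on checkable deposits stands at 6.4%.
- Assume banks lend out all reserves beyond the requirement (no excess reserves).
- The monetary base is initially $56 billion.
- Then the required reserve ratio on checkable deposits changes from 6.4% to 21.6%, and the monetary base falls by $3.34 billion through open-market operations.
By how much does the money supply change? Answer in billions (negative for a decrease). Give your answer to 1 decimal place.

Before: m₁ = 1 / (0.064) = 15.6250, MB₁ = 56, so M₁ = 15.6250 × 56 = 875 billion.
After: m₂ = 1 / (0.216) ≈ 4.6296, MB₂ = 56 − 3.34 = 52.66, so M₂ = 4.6296 × 52.66 ≈ 243.7947 billion.
ΔM = M₂ − M₁ = 243.7947 − 875 = -631.2053 billion.

-631.2 billion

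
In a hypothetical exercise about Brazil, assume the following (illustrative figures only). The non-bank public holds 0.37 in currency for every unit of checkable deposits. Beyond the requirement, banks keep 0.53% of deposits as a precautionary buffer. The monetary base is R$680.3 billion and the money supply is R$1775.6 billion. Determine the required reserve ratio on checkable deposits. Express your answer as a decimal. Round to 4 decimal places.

Using m = M/MB = 1775.6/680.3 ≈ 2.610025. Since m = (1 + c)/(c + rr + e), the denominator satisfies c + rr + e = (1 + c)/m = (1 + 0.37) / 2.610025 ≈ 0.524899.
With c = 0.37 and e = 0.0053, the required reserve ratio on checkable deposits is 0.524899 − 0.37 − 0.0053 = 0.149599.

0.1496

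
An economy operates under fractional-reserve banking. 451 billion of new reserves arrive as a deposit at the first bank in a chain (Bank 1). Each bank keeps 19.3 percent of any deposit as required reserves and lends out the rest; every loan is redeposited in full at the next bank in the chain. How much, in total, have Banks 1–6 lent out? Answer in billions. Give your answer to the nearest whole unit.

Bank i lends (1 − rr)^i of the original deposit: Bank 1 lends 451·0.8070 = 363.9570, Bank 2 lends 451·0.8070² ≈ 293.7133, and so on.
Summing a geometric series: total = 451·[0.8070·(1 − 0.8070^6) / (1 − 0.8070)] ≈ 1364.9120 billion.

1365 billion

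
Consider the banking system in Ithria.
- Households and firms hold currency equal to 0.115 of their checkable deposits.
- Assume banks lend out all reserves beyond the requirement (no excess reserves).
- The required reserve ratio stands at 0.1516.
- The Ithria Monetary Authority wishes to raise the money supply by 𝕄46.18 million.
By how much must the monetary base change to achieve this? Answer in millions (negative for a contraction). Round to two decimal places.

𝕄11.04 million

The money multiplier is m = (1 + c) / (rr + c) = (1 + 0.115) / (0.1516 + 0.115) ≈ 4.18230.
ΔMB = ΔM / m = (+46.18) / 4.18230 ≈ 11.0418 million.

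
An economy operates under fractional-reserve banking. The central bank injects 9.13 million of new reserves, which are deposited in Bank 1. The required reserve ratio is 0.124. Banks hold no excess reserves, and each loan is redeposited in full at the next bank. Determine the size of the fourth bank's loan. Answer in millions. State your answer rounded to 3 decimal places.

5.376 million

Each bank lends a fraction (1 − rr) = 0.8760 of the deposit it receives, so Bank 4 receives 9.13·0.8760^3 and lends 9.13·0.8760^4 ≈ 5.3763 million.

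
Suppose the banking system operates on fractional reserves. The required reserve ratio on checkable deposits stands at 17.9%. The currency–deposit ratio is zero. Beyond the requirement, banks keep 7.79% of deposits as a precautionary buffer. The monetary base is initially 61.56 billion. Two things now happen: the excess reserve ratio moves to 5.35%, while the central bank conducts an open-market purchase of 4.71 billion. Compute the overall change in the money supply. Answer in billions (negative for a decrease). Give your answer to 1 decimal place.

Before: m₁ = 1 / (0.179 + 0.0779) ≈ 3.8926, MB₁ = 61.56, so M₁ = 3.8926 × 61.56 ≈ 239.6285 billion.
After: m₂ = 1 / (0.179 + 0.0535) ≈ 4.3011, MB₂ = 61.56 + 4.71 = 66.27, so M₂ = 4.3011 × 66.27 ≈ 285.0339 billion.
ΔM = M₂ − M₁ = 285.0339 − 239.6285 = 45.4054 billion.

45.4 billion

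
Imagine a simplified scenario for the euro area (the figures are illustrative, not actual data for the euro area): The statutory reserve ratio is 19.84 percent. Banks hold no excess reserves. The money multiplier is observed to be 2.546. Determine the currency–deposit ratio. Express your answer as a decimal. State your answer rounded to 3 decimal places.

Using m = 2.546. From m = (1 + c)/(c + rr + e), rearranging gives 1 + c = m·(c + rr + e), so c·(1 − m) = m·(rr + e) − 1.
Hence c = [m·(rr + e) − 1]/(1 − m) = [2.546 × (0.1984 + 0) − 1] / (1 − 2.546) ≈ 0.320099.

0.320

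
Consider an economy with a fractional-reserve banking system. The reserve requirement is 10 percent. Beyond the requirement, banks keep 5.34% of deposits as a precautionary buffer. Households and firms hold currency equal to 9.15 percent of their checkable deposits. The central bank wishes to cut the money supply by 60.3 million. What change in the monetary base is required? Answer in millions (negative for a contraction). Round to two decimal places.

The money multiplier is m = (1 + c) / (rr + e + c) = (1 + 0.0915) / (0.1 + 0.0534 + 0.0915) ≈ 4.45692.
ΔMB = ΔM / m = (−60.3) / 4.45692 ≈ -13.5295 million.

-13.53 million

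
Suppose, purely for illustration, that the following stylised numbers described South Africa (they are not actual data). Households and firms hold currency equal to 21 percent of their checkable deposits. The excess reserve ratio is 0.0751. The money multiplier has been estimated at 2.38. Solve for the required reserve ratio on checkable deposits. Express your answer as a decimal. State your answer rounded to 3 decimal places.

0.223

Using m = 2.38. Since m = (1 + c)/(c + rr + e), the denominator satisfies c + rr + e = (1 + c)/m = (1 + 0.21) / 2.38 ≈ 0.508403.
With c = 0.21 and e = 0.0751, the required reserve ratio on checkable deposits is 0.508403 − 0.21 − 0.0751 = 0.223303.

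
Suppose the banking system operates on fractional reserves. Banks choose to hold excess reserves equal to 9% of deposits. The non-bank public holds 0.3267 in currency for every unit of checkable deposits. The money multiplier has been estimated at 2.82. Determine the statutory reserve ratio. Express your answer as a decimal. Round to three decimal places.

0.054

Using m = 2.82. Since m = (1 + c)/(c + rr + e), the denominator satisfies c + rr + e = (1 + c)/m = (1 + 0.3267) / 2.82 ≈ 0.470461.
With c = 0.3267 and e = 0.09, the statutory reserve ratio is 0.470461 − 0.3267 − 0.09 = 0.053761.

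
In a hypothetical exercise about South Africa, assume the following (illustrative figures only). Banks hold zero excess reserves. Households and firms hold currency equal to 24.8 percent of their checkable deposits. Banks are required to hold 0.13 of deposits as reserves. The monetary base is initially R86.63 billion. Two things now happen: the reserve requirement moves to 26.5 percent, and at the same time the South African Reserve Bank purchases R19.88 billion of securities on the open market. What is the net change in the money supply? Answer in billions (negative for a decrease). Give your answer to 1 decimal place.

-26.9 billion

Before: m₁ = (1 + 0.248) / (0.13 + 0.248) ≈ 3.30159, MB₁ = 86.63, so M₁ = 3.30159 × 86.63 ≈ 286.0167 billion.
After: m₂ = (1 + 0.248) / (0.265 + 0.248) ≈ 2.43275, MB₂ = 86.63 + 19.88 = 106.51, so M₂ = 2.43275 × 106.51 ≈ 259.1122 billion.
ΔM = M₂ − M₁ = 259.1122 − 286.0167 = -26.9045 billion.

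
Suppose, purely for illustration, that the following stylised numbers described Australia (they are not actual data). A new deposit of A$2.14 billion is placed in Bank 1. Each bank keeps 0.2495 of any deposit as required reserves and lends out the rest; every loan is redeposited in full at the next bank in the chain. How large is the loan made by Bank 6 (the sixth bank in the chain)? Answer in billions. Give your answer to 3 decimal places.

Each bank lends a fraction (1 − rr) = 0.7505 of the deposit it receives, so Bank 6 receives 2.14·0.7505^5 and lends 2.14·0.7505^6 ≈ 0.3824 billion.

A$0.382 billion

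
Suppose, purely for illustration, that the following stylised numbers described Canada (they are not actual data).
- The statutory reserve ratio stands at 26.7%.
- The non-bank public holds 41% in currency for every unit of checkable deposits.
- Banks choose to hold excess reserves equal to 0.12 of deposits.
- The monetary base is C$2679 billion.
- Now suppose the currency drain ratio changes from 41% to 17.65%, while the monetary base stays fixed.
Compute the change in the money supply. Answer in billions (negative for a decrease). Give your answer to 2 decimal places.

C$853.82 billion

Initially m₁ = (1 + 0.41) / (0.267 + 0.12 + 0.41) ≈ 1.7691343, so M₁ = 1.7691343 × 2679 ≈ 4739.5108 billion.
After the change m₂ = (1 + 0.1765) / (0.267 + 0.12 + 0.1765) ≈ 2.0878438, so M₂ = 2.0878438 × 2679 ≈ 5593.3335 billion.
ΔM = M₂ − M₁ = 5593.3335 − 4739.5108 = 853.8227 billion.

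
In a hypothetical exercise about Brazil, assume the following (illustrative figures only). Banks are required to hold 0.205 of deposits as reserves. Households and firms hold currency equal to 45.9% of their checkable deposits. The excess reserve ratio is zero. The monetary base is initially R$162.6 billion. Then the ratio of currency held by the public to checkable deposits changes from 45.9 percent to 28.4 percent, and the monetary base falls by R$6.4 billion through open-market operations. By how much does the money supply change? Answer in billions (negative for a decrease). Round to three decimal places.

Before: m₁ = (1 + 0.459) / (0.205 + 0.459) ≈ 2.1972892, MB₁ = 162.6, so M₁ = 2.1972892 × 162.6 ≈ 357.2792 billion.
After: m₂ = (1 + 0.284) / (0.205 + 0.284) ≈ 2.6257669, MB₂ = 162.6 − 6.4 = 156.2, so M₂ = 2.6257669 × 156.2 ≈ 410.1448 billion.
ΔM = M₂ − M₁ = 410.1448 − 357.2792 = 52.8656 billion.

R$52.866 billion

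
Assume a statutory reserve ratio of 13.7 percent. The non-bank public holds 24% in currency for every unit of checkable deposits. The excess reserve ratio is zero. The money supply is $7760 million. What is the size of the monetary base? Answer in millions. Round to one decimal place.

$2359.3 million

The money multiplier is m = (1 + c) / (rr + c) = (1 + 0.24) / (0.137 + 0.24) ≈ 3.289125.
MB = M / m = 7760 / 3.289125 ≈ 2359.2901 million.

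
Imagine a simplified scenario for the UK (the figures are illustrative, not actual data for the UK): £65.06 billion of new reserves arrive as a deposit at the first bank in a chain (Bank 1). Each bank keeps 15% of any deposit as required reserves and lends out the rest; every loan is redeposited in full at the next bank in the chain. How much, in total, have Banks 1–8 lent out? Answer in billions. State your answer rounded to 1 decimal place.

£268.2 billion

Bank i lends (1 − rr)^i of the original deposit: Bank 1 lends 65.06·0.8500 = 55.3010, Bank 2 lends 65.06·0.8500² ≈ 47.0059, and so on.
Summing a geometric series: total = 65.06·[0.8500·(1 − 0.8500^8) / (1 − 0.8500)] ≈ 268.2133 billion.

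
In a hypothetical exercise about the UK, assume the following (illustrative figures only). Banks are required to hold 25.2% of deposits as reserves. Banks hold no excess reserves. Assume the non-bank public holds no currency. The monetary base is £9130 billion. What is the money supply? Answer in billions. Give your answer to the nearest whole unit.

£36230 billion

With no currency drain or excess reserves, the money multiplier is m = 1/rr = 1/0.252 ≈ 3.96825.
Money supply M = m × MB = 3.96825 × 9130 = 36230.1225 billion.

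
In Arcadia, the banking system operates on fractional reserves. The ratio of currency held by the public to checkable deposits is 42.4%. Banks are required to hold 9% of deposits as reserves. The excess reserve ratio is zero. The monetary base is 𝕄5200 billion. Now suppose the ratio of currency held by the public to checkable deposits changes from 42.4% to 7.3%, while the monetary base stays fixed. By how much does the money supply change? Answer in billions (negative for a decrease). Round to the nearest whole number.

Initially m₁ = (1 + 0.424) / (0.09 + 0.424) ≈ 2.77043, so M₁ = 2.77043 × 5200 = 14406.236 billion.
After the change m₂ = (1 + 0.073) / (0.09 + 0.073) ≈ 6.58282, so M₂ = 6.58282 × 5200 = 34230.664 billion.
ΔM = M₂ − M₁ = 34230.664 − 14406.236 = 19824.428 billion.

𝕄19824 billion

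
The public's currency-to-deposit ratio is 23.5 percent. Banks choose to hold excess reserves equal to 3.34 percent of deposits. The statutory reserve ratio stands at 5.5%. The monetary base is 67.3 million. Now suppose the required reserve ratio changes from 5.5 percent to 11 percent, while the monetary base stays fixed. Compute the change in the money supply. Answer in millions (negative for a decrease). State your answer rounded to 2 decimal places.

Initially m₁ = (1 + 0.235) / (0.055 + 0.0334 + 0.235) ≈ 3.81880, so M₁ = 3.81880 × 67.3 ≈ 257.0052 million.
After the change m₂ = (1 + 0.235) / (0.11 + 0.0334 + 0.235) ≈ 3.26374, so M₂ = 3.26374 × 67.3 ≈ 219.6497 million.
ΔM = M₂ − M₁ = 219.6497 − 257.0052 = -37.3555 million.

-37.36 million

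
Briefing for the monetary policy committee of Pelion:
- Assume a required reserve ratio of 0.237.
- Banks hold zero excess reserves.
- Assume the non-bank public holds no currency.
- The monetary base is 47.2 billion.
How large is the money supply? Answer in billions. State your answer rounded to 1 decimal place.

With no currency drain or excess reserves, the money multiplier is m = 1/rr = 1/0.237 ≈ 4.2194.
Money supply M = m × MB = 4.2194 × 47.2 ≈ 199.1557 billion.

199.2 billion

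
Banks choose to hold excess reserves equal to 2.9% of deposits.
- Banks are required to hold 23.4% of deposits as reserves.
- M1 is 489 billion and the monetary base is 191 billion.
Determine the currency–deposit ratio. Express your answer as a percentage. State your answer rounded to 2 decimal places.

20.94%

Using m = M/MB = 489/191 ≈ 2.560209. From m = (1 + c)/(c + rr + e), rearranging gives 1 + c = m·(c + rr + e), so c·(1 − m) = m·(rr + e) − 1.
Hence c = [m·(rr + e) − 1]/(1 − m) = [2.560209 × (0.234 + 0.029) − 1] / (1 − 2.560209) ≈ 0.209373.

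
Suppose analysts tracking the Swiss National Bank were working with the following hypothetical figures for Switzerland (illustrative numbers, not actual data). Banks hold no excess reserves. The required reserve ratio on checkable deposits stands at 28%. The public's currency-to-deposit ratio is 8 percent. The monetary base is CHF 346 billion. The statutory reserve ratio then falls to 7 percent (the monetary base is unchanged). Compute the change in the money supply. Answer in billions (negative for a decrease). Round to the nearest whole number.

CHF 1453 billion

Initially m₁ = (1 + 0.08) / (0.28 + 0.08) = 3, so M₁ = 3 × 346 = 1038 billion.
After the change m₂ = (1 + 0.08) / (0.07 + 0.08) = 7.2, so M₂ = 7.2 × 346 = 2491.2 billion.
ΔM = M₂ − M₁ = 2491.2 − 1038 = 1453.2 billion.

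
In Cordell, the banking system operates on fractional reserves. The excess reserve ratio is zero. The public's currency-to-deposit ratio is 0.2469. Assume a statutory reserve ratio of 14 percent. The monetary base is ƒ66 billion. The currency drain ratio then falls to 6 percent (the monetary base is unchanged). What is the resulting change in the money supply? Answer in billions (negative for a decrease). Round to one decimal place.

Initially m₁ = (1 + 0.2469) / (0.14 + 0.2469) ≈ 3.2228, so M₁ = 3.2228 × 66 = 212.7048 billion.
After the change m₂ = (1 + 0.06) / (0.14 + 0.06) = 5.3, so M₂ = 5.3 × 66 = 349.8 billion.
ΔM = M₂ − M₁ = 349.8 − 212.7048 = 137.0952 billion.

ƒ137.1 billion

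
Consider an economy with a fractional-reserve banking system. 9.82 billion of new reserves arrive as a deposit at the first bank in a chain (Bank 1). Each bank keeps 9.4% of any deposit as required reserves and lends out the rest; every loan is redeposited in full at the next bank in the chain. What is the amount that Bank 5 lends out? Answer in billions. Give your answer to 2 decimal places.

Each bank lends a fraction (1 − rr) = 0.9060 of the deposit it receives, so Bank 5 receives 9.82·0.9060^4 and lends 9.82·0.9060^5 ≈ 5.9945 billion.

5.99 billion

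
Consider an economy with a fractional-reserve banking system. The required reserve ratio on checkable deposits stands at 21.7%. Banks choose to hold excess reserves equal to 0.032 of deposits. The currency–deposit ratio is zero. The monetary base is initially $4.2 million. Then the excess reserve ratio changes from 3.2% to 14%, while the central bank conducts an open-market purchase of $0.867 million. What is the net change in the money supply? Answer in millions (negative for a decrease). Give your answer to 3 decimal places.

Before: m₁ = 1 / (0.217 + 0.032) ≈ 4.01606, MB₁ = 4.2, so M₁ = 4.01606 × 4.2 ≈ 16.8675 million.
After: m₂ = 1 / (0.217 + 0.14) ≈ 2.80112, MB₂ = 4.2 + 0.867 = 5.067, so M₂ = 2.80112 × 5.067 ≈ 14.1933 million.
ΔM = M₂ − M₁ = 14.1933 − 16.8675 = -2.6742 million.

-2.674 million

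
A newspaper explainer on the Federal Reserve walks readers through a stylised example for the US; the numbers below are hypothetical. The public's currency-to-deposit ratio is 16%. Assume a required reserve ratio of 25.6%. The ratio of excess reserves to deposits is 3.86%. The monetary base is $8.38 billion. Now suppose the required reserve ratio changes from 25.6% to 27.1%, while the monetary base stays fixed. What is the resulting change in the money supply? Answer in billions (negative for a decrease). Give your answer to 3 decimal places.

-0.683 billion

Initially m₁ = (1 + 0.16) / (0.256 + 0.0386 + 0.16) ≈ 2.55169, so M₁ = 2.55169 × 8.38 ≈ 21.3832 billion.
After the change m₂ = (1 + 0.16) / (0.271 + 0.0386 + 0.16) ≈ 2.47019, so M₂ = 2.47019 × 8.38 ≈ 20.7002 billion.
ΔM = M₂ − M₁ = 20.7002 − 21.3832 = -0.683 billion.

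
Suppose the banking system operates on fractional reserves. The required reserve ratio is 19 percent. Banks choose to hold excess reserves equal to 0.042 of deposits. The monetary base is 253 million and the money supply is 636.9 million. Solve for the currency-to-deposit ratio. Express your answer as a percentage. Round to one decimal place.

27.4%

Using m = M/MB = 636.9/253 ≈ 2.517391. From m = (1 + c)/(c + rr + e), rearranging gives 1 + c = m·(c + rr + e), so c·(1 − m) = m·(rr + e) − 1.
Hence c = [m·(rr + e) − 1]/(1 − m) = [2.517391 × (0.19 + 0.042) − 1] / (1 − 2.517391) ≈ 0.274132.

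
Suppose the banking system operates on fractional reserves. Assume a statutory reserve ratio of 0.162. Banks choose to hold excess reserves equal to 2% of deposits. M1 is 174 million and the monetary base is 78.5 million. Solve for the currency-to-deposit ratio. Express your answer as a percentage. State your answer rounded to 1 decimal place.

49.0%

Using m = M/MB = 174/78.5 ≈ 2.216561. From m = (1 + c)/(c + rr + e), rearranging gives 1 + c = m·(c + rr + e), so c·(1 − m) = m·(rr + e) − 1.
Hence c = [m·(rr + e) − 1]/(1 − m) = [2.216561 × (0.162 + 0.02) − 1] / (1 − 2.216561) ≈ 0.490387.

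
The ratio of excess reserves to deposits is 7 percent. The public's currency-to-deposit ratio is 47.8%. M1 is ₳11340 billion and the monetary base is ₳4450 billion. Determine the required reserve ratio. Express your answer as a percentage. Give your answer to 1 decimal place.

Using m = M/MB = 11340/4450 ≈ 2.548315. Since m = (1 + c)/(c + rr + e), the denominator satisfies c + rr + e = (1 + c)/m = (1 + 0.478) / 2.548315 ≈ 0.579991.
With c = 0.478 and e = 0.07, the required reserve ratio is 0.579991 − 0.478 − 0.07 = 0.031991.

3.2%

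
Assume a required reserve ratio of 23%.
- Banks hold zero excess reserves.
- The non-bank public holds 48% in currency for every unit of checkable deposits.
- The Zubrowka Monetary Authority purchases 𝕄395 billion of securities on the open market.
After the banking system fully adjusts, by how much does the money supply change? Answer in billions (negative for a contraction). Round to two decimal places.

𝕄823.38 billion

The money multiplier is m = (1 + c) / (rr + c) = (1 + 0.48) / (0.23 + 0.48) ≈ 2.084507.
The purchase adds 395 billion of base, so ΔM = m × ΔMB = 2.084507 × (+395) ≈ 823.3803 billion.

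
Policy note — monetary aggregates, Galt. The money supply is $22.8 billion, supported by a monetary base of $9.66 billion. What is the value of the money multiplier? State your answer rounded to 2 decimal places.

The money multiplier is m = M / MB = 22.8 / 9.66 ≈ 2.36025.

2.36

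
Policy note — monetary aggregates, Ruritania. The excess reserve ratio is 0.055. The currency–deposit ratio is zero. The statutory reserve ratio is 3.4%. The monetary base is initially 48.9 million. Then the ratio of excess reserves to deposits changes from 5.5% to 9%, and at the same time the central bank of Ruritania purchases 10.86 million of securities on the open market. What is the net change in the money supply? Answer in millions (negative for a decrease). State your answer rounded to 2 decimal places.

-67.50 million

Before: m₁ = 1 / (0.034 + 0.055) ≈ 11.23596, MB₁ = 48.9, so M₁ = 11.23596 × 48.9 ≈ 549.4384 million.
After: m₂ = 1 / (0.034 + 0.09) ≈ 8.06452, MB₂ = 48.9 + 10.86 = 59.76, so M₂ = 8.06452 × 59.76 ≈ 481.9357 million.
ΔM = M₂ − M₁ = 481.9357 − 549.4384 = -67.5027 million.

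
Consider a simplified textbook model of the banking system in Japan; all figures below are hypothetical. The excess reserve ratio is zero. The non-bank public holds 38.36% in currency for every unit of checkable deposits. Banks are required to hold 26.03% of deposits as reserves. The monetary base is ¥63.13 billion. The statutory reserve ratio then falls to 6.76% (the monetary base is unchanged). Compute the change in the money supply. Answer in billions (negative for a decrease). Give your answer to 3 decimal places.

Initially m₁ = (1 + 0.3836) / (0.2603 + 0.3836) ≈ 2.148781, so M₁ = 2.148781 × 63.13 ≈ 135.6525 billion.
After the change m₂ = (1 + 0.3836) / (0.0676 + 0.3836) ≈ 3.066489, so M₂ = 3.066489 × 63.13 ≈ 193.5875 billion.
ΔM = M₂ − M₁ = 193.5875 − 135.6525 = 57.935 billion.

¥57.935 billion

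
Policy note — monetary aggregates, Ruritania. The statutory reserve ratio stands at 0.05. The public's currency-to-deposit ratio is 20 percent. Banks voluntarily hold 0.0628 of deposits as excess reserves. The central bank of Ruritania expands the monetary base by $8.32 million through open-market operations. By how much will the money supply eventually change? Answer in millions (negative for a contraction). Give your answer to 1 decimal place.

The money multiplier is m = (1 + c) / (rr + e + c) = (1 + 0.2) / (0.05 + 0.0628 + 0.2) ≈ 3.8363.
The purchase adds 8.32 million of base, so ΔM = m × ΔMB = 3.8363 × (+8.32) ≈ 31.918 million.

$31.9 million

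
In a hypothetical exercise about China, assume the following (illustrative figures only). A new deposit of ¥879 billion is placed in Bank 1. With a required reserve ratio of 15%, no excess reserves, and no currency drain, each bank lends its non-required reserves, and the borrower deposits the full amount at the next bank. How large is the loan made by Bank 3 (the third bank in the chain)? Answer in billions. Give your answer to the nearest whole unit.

¥540 billion

Each bank lends a fraction (1 − rr) = 0.8500 of the deposit it receives, so Bank 3 receives 879·0.8500^2 and lends 879·0.8500^3 ≈ 539.8159 billion.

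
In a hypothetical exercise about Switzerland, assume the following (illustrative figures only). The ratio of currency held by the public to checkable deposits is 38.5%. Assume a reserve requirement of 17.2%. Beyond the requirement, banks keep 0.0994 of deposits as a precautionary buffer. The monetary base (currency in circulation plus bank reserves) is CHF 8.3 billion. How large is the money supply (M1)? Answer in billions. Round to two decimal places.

CHF 17.51 billion

The money multiplier is m = (1 + c) / (rr + e + c) = (1 + 0.385) / (0.172 + 0.0994 + 0.385) ≈ 2.11.
So M = m × MB = 2.11 × 8.3 = 17.513 billion.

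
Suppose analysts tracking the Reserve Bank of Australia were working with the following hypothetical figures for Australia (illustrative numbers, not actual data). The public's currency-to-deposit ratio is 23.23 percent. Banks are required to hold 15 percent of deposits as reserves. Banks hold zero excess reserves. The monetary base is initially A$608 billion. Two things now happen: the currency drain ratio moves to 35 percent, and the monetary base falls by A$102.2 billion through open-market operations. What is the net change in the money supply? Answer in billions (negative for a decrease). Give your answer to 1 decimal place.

Before: m₁ = (1 + 0.2323) / (0.15 + 0.2323) ≈ 3.22338, MB₁ = 608, so M₁ = 3.22338 × 608 ≈ 1959.815 billion.
After: m₂ = (1 + 0.35) / (0.15 + 0.35) = 2.7, MB₂ = 608 − 102.2 = 505.8, so M₂ = 2.7 × 505.8 = 1365.66 billion.
ΔM = M₂ − M₁ = 1365.66 − 1959.815 = -594.155 billion.

-594.2 billion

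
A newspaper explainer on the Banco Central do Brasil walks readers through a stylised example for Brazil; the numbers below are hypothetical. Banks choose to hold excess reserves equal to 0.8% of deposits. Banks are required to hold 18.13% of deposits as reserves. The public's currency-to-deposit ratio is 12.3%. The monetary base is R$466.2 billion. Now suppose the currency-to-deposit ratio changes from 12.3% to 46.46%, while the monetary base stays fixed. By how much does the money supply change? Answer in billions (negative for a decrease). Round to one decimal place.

-632.2 billion

Initially m₁ = (1 + 0.123) / (0.1813 + 0.008 + 0.123) ≈ 3.59590, so M₁ = 3.59590 × 466.2 ≈ 1676.4086 billion.
After the change m₂ = (1 + 0.4646) / (0.1813 + 0.008 + 0.4646) ≈ 2.23979, so M₂ = 2.23979 × 466.2 ≈ 1044.1901 billion.
ΔM = M₂ − M₁ = 1044.1901 − 1676.4086 = -632.2185 billion.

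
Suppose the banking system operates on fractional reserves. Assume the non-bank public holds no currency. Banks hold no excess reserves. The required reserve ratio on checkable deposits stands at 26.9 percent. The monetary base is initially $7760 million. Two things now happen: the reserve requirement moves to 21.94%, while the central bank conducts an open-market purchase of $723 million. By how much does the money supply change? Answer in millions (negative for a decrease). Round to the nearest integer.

$9817 million

Before: m₁ = 1 / (0.269) ≈ 3.71747, MB₁ = 7760, so M₁ = 3.71747 × 7760 = 28847.5672 million.
After: m₂ = 1 / (0.2194) ≈ 4.55789, MB₂ = 7760 + 723 = 8483, so M₂ = 4.55789 × 8483 ≈ 38664.5809 million.
ΔM = M₂ − M₁ = 38664.5809 − 28847.5672 = 9817.0137 million.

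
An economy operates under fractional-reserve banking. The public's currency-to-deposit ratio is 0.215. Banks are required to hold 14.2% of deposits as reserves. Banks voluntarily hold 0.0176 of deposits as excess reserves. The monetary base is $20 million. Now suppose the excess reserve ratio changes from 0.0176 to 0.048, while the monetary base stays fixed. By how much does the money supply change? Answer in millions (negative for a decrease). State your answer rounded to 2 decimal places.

-4.87 million

Initially m₁ = (1 + 0.215) / (0.142 + 0.0176 + 0.215) ≈ 3.24346, so M₁ = 3.24346 × 20 = 64.8692 million.
After the change m₂ = (1 + 0.215) / (0.142 + 0.048 + 0.215) = 3, so M₂ = 3 × 20 = 60 million.
ΔM = M₂ − M₁ = 60 − 64.8692 = -4.8692 million.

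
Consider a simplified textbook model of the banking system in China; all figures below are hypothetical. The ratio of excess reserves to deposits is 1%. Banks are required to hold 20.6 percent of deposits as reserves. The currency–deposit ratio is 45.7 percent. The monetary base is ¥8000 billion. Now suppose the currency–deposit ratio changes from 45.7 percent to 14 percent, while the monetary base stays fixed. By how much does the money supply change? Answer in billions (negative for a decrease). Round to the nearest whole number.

¥8299 billion

Initially m₁ = (1 + 0.457) / (0.206 + 0.01 + 0.457) ≈ 2.16493, so M₁ = 2.16493 × 8000 = 17319.44 billion.
After the change m₂ = (1 + 0.14) / (0.206 + 0.01 + 0.14) ≈ 3.20225, so M₂ = 3.20225 × 8000 = 25618 billion.
ΔM = M₂ − M₁ = 25618 − 17319.44 = 8298.56 billion.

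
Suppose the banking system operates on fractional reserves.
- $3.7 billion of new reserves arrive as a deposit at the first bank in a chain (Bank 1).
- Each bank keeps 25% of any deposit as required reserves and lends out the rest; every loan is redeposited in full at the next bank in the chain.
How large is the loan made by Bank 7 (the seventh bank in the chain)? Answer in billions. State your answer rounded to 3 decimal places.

Each bank lends a fraction (1 − rr) = 0.7500 of the deposit it receives, so Bank 7 receives 3.7·0.7500^6 and lends 3.7·0.7500^7 ≈ 0.4939 billion.

$0.494 billion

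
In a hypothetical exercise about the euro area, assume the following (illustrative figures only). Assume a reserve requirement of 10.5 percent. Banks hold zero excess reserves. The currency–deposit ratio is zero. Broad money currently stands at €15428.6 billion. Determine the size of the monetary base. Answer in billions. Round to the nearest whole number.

With no currency drain and no excess reserves, the money multiplier is m = 1/rr = 1/0.105 ≈ 9.523810.
The monetary base is MB = M / m = 15428.6 / 9.523810 ≈ 1620.0029 billion.

€1620 billion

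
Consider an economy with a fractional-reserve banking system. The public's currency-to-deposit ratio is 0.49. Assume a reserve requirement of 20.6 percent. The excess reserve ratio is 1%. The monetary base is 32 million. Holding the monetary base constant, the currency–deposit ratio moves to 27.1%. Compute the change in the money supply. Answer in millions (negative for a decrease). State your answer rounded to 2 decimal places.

Initially m₁ = (1 + 0.49) / (0.206 + 0.01 + 0.49) ≈ 2.11048, so M₁ = 2.11048 × 32 ≈ 67.5354 million.
After the change m₂ = (1 + 0.271) / (0.206 + 0.01 + 0.271) ≈ 2.60986, so M₂ = 2.60986 × 32 ≈ 83.5155 million.
ΔM = M₂ − M₁ = 83.5155 − 67.5354 = 15.9801 million.

15.98 million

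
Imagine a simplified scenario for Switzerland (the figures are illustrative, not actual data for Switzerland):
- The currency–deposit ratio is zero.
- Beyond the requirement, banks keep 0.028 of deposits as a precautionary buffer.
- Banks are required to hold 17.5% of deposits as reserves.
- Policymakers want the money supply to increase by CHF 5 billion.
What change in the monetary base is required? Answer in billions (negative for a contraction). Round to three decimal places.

CHF 1.015 billion

The money multiplier is m = 1 / (rr + e) = 1 / (0.175 + 0.028) ≈ 4.92611.
ΔMB = ΔM / m = (+5) / 4.92611 ≈ 1.015 billion.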